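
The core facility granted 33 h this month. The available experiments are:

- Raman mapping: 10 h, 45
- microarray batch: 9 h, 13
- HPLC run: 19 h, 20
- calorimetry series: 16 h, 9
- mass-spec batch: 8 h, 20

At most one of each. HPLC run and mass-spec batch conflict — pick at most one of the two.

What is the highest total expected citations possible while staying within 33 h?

Density check — Raman mapping 4.50, mass-spec batch 2.50, microarray batch 1.44 are the best per h.
Best packing: Raman mapping + microarray batch + mass-spec batch — 27 h, 78 total.

78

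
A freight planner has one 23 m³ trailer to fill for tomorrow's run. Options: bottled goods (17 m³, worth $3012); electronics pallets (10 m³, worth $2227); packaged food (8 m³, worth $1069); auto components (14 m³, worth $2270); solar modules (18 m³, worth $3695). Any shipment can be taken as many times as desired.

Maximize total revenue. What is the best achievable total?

4454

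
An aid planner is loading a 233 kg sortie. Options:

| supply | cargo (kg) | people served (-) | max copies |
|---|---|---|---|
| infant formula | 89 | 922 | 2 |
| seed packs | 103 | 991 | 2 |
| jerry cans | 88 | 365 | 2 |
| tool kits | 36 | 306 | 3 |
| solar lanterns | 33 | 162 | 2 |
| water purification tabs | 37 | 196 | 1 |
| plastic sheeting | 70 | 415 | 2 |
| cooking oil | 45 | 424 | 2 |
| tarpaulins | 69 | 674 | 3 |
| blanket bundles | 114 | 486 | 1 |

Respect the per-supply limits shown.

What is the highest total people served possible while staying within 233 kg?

2270

Ranking by ratio (people served/kg): infant formula 10.36, tarpaulins 9.77, seed packs 9.62.
A density-first pass picks 2×infant formula + cooking oil — 2268 at 223 kg.
Replace infant formula and cooking oil with 2×tarpaulins: the trade gains 2 net, giving 2270 at 227 kg.
No other feasible combination exceeds 2270.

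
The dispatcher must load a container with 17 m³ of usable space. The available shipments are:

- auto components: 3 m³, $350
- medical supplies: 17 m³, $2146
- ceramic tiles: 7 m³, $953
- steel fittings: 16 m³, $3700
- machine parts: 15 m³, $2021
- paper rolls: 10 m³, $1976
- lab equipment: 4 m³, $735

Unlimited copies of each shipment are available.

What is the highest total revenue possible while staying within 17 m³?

3700

Best packing: steel fittings — 16 m³, 3700 total.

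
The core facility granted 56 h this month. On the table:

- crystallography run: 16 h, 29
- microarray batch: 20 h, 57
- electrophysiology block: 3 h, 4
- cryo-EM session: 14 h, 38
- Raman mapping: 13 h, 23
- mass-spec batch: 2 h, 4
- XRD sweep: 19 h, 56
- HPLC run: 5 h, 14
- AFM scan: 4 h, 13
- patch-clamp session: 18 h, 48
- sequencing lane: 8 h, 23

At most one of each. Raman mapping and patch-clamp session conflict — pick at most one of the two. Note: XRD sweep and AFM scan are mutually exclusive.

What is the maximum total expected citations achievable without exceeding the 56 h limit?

Density check — AFM scan 3.25, XRD sweep 2.95, sequencing lane 2.88, microarray batch 2.85 are the best per h.
Taking cryo-EM session + XRD sweep + HPLC run + patch-clamp session: 56 h used, 156 in expected citations.
Microarray batch + cryo-EM session + AFM scan + patch-clamp session (56 h) also reaches 156 — a tie, but nothing goes higher.

156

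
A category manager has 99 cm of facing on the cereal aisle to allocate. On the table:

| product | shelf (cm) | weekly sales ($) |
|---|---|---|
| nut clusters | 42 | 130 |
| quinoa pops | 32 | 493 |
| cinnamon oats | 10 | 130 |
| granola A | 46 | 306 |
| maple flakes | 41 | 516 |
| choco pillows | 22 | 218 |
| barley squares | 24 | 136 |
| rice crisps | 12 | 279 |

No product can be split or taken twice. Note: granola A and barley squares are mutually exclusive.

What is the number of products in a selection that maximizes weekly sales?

Optimal total is 1418.
One optimal bundle: quinoa pops + cinnamon oats + maple flakes + rice crisps (95 cm).
Every optimal selection uses 4 products.

4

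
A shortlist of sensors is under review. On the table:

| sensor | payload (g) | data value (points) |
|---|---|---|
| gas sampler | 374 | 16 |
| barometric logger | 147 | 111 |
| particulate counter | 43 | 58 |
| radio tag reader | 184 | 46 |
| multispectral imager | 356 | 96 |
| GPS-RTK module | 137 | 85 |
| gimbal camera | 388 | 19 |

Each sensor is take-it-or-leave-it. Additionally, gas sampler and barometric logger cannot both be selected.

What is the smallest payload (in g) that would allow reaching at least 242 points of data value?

327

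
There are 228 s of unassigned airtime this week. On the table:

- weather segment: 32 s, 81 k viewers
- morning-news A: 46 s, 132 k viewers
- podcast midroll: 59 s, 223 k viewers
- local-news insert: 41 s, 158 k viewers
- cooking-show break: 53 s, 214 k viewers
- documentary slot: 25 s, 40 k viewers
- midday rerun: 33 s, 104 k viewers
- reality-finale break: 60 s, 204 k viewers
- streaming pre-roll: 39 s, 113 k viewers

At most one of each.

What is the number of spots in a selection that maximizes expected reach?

Optimal total is 812.
One optimal bundle: podcast midroll + local-news insert + cooking-show break + midday rerun + streaming pre-roll (225 s).
Any selection reaching 812 contains exactly 5 spots.

5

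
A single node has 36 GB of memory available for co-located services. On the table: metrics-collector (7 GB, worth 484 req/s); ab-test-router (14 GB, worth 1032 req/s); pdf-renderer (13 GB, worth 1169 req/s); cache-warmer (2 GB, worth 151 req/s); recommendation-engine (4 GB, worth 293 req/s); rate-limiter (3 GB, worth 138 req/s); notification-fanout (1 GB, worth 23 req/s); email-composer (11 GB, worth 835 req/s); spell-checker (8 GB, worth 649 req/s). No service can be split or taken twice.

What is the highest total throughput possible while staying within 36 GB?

A density-first pass picks pdf-renderer + cache-warmer + notification-fanout + email-composer + spell-checker — 2827 at 35 GB.
Dropping cache-warmer and notification-fanout frees 3 GB; slotting in recommendation-engine (4 GB) lifts the total to 2946 at 36 GB.
That's the maximum — no swap from here does better than 2946.

2946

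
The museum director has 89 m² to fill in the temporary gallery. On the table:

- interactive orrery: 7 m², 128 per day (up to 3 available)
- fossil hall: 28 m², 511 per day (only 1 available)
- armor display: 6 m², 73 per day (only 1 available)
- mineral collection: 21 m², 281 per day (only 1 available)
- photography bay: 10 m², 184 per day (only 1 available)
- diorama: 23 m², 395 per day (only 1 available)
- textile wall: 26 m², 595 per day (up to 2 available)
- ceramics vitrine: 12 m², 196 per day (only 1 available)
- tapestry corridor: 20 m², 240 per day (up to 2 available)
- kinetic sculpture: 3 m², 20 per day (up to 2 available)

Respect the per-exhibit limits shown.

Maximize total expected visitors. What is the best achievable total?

1841

Density check — textile wall 22.88, photography bay 18.40, interactive orrery 18.29, fossil hall 18.25 are the best per m².
Greedy by ratio would take 3×interactive orrery + armor display + photography bay + 2×textile wall: 89 m² used, total 1831.
The 23 m² tied up in interactive orrery and armor display and photography bay is better spent on diorama — total rises to 1841 (89 m²).
No other feasible combination exceeds 1841.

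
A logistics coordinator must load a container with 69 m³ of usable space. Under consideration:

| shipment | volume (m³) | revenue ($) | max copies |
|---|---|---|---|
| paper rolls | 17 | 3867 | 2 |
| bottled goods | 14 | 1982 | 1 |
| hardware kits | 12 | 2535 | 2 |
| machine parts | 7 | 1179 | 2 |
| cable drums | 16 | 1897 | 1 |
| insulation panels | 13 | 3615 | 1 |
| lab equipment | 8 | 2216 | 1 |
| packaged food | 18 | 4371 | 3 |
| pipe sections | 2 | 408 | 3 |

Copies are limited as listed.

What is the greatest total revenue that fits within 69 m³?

Greedy by ratio would take hardware kits + insulation panels + lab equipment + 2×packaged food: 69 m³ used, total 17108.
Dropping hardware kits and lab equipment frees 20 m³; slotting in packaged food + pipe sections (20 m³) lifts the total to 17136 at 69 m³.
Every other selection either busts 69 m³ or exceeds an availability limit or fails to beat 17136.

17136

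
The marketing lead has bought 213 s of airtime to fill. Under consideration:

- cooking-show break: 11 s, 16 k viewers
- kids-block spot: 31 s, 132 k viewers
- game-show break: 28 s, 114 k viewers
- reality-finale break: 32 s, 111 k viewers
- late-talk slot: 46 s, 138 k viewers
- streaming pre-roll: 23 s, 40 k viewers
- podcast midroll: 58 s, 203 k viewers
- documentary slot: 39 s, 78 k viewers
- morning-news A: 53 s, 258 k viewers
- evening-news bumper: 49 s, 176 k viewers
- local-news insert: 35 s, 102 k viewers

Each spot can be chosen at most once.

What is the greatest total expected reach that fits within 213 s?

834

The ratio heuristic lands on cooking-show break + kids-block spot + game-show break + reality-finale break + morning-news A + evening-news bumper (807) but leaves 9 s idle.
Replace evening-news bumper with podcast midroll: the trade gains 27 net, giving 834 at 213 s.
Next best is kids-block spot + game-show break + reality-finale break + podcast midroll + morning-news A at 818 (202 s) — short by 16.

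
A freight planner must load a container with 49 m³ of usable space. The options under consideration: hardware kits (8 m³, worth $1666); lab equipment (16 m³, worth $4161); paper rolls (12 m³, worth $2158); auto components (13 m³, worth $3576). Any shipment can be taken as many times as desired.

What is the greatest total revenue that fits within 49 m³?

12483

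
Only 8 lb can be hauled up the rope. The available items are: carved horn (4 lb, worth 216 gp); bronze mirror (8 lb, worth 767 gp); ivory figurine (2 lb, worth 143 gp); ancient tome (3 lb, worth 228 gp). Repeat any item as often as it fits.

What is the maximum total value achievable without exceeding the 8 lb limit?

767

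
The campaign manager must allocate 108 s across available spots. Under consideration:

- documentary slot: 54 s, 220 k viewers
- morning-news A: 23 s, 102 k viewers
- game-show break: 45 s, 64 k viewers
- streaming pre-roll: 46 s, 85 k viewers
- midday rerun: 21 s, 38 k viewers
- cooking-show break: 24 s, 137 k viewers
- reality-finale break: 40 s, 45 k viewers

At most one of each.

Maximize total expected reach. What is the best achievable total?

459

Best packing: documentary slot + morning-news A + cooking-show break — 101 s, 459 total.
No other feasible combination exceeds 459.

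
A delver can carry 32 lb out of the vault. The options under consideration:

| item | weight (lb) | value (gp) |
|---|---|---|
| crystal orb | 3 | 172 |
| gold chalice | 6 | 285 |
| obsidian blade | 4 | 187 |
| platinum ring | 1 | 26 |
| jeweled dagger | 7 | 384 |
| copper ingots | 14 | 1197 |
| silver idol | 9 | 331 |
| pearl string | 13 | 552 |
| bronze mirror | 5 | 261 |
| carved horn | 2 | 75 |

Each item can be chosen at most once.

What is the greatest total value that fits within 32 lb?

2127

A density-first pass picks crystal orb + platinum ring + jeweled dagger + copper ingots + bronze mirror + carved horn — 2115 at 32 lb.
Dropping crystal orb and platinum ring and carved horn frees 6 lb; slotting in gold chalice (6 lb) lifts the total to 2127 at 32 lb.
Runner-up crystal orb + platinum ring + jeweled dagger + copper ingots + bronze mirror + carved horn tops out at 2115.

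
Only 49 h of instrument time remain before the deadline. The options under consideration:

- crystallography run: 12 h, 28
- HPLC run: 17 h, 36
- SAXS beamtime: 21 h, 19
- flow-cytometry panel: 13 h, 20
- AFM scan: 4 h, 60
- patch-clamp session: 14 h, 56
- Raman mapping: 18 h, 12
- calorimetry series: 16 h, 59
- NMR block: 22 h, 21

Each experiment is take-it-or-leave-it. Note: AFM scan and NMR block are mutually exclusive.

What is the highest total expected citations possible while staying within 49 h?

203

Best packing: crystallography run + AFM scan + patch-clamp session + calorimetry series — 46 h, 203 total.
The closest alternative, flow-cytometry panel + AFM scan + patch-clamp session + calorimetry series, reaches only 195.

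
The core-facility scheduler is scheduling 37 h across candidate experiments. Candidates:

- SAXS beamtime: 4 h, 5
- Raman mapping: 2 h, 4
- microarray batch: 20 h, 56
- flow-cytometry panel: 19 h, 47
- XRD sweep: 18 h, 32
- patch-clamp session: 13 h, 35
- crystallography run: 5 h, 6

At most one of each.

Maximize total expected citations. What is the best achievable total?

96

Filling by ratio: Raman mapping + microarray batch + patch-clamp session for 95, with 2 h left unused.
The 2 h tied up in Raman mapping is better spent on SAXS beamtime — total rises to 96 (37 h).
The closest alternative, Raman mapping + microarray batch + patch-clamp session, reaches only 95.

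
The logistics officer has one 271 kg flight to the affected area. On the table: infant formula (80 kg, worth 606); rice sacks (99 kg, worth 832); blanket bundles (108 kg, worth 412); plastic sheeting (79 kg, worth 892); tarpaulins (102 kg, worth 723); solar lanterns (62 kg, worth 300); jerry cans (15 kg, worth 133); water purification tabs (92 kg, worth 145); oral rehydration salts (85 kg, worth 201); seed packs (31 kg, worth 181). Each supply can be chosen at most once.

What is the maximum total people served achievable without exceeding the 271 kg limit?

2330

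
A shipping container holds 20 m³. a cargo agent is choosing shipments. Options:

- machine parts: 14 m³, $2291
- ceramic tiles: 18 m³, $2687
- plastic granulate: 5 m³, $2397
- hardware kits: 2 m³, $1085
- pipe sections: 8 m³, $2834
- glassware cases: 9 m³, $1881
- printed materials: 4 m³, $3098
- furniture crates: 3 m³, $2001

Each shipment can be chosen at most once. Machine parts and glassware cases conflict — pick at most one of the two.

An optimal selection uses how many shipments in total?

Optimal total is 10330.
plastic granulate + pipe sections + printed materials + furniture crates hits 10330 at 20 m³.
Every optimal selection uses 4 shipments.

4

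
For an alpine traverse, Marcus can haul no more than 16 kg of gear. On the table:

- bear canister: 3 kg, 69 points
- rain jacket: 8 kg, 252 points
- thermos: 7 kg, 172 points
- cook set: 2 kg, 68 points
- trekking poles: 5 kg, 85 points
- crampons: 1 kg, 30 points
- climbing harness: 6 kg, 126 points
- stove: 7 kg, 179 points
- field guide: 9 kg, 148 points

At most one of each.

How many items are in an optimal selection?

3

Best achievable utility is 461.
For example rain jacket + crampons + stove achieves it, using 16 kg.
All optima have 3 items.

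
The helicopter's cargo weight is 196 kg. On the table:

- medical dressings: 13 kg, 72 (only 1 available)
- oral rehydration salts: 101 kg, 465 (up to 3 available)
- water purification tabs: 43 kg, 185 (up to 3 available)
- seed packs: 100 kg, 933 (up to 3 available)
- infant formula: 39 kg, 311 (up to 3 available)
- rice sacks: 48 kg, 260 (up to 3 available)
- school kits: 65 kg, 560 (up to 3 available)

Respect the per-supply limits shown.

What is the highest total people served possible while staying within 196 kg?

1680

Ranking by ratio (people served/kg): seed packs 9.33, school kits 8.62, infant formula 7.97.
Filling by ratio: medical dressings + seed packs + school kits for 1565, with 18 kg left unused.
Dropping medical dressings and seed packs frees 113 kg; slotting in 2×school kits (130 kg) lifts the total to 1680 at 195 kg.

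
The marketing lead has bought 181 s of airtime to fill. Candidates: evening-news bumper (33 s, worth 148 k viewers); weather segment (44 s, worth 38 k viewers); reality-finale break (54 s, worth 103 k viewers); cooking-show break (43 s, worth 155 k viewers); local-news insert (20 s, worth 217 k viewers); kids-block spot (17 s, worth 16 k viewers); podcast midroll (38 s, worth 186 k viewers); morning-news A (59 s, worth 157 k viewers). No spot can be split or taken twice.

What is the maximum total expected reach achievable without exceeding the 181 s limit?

744

Density check — local-news insert 10.85, podcast midroll 4.89, evening-news bumper 4.48 are the best per s.
Taking the top-ratio spots first gives evening-news bumper + cooking-show break + local-news insert + kids-block spot + podcast midroll for 722 (151 s).
Replace kids-block spot with weather segment: the trade gains 22 net, giving 744 at 178 s.
The closest alternative, cooking-show break + local-news insert + kids-block spot + podcast midroll + morning-news A, reaches only 731.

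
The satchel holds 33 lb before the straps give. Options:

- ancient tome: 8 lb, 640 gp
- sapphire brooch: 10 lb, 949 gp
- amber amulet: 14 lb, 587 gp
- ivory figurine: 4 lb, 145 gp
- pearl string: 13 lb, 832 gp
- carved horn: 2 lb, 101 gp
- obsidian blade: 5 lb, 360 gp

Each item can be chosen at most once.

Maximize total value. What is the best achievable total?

Greedy by ratio would take ancient tome + sapphire brooch + ivory figurine + carved horn + obsidian blade: 29 lb used, total 2195.
Replace ivory figurine and obsidian blade with pearl string: the trade gains 327 net, giving 2522 at 33 lb.

2522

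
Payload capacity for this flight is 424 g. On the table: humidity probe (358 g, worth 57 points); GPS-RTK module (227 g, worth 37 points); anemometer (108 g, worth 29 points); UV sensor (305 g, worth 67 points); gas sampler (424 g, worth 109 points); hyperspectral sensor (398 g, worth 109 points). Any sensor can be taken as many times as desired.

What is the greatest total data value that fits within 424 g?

Best packing: gas sampler — 424 g, 109 total.

109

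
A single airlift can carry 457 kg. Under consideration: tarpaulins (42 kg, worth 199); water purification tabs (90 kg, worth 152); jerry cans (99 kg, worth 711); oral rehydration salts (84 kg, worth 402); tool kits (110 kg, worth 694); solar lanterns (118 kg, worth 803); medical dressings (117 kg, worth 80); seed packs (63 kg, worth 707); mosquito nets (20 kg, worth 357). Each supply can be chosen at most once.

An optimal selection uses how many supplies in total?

Optimal total is 3471.
For example tarpaulins + jerry cans + tool kits + solar lanterns + seed packs + mosquito nets achieves it, using 452 kg.
Every optimal selection uses 6 supplies.

6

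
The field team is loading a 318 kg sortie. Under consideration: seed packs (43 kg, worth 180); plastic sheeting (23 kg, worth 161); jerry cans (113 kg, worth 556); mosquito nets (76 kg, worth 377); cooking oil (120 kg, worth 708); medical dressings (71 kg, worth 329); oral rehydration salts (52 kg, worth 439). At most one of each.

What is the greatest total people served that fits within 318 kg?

1865

Seed packs + plastic sheeting + mosquito nets + cooking oil + oral rehydration salts uses 314 of the 318 kg and totals 1865.
Next best is plastic sheeting + jerry cans + cooking oil + oral rehydration salts at 1864 (308 kg) — short by 1.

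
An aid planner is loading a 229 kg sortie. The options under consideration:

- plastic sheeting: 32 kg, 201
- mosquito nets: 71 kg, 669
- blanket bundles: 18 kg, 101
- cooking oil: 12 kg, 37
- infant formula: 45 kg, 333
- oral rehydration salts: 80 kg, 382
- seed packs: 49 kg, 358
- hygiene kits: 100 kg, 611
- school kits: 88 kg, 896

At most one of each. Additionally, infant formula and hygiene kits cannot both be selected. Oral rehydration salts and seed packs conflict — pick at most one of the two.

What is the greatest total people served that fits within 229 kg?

By people served per kg: school kits 10.18, mosquito nets 9.42, infant formula 7.40 lead.
The ratio heuristic lands on mosquito nets + blanket bundles + infant formula + school kits (1999) but leaves 7 kg idle.
Replace infant formula with seed packs: the trade gains 25 net, giving 2024 at 226 kg.
Nothing else feasible within 229 kg beats 2024.

2024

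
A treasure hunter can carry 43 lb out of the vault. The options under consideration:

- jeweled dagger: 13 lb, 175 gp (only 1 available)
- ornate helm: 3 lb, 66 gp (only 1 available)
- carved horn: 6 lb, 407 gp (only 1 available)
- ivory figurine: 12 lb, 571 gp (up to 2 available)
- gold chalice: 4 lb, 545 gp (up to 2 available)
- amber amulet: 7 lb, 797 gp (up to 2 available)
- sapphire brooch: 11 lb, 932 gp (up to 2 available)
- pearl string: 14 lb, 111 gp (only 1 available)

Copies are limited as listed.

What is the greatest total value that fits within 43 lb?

Filling by ratio: ornate helm + carved horn + 2×gold chalice + 2×amber amulet + sapphire brooch for 4089, with 1 lb left unused.
Dropping ornate helm and amber amulet frees 10 lb; slotting in sapphire brooch (11 lb) lifts the total to 4158 at 43 lb.
Nothing else within 43 lb beats 4158.

4158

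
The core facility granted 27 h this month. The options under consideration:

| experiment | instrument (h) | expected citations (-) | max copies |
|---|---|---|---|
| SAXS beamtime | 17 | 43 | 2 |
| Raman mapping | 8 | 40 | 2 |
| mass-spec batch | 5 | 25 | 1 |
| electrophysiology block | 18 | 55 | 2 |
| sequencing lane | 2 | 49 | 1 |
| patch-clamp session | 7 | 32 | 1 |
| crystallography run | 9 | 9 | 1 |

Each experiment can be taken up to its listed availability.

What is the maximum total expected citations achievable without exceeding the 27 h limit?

Filling by ratio: 2×Raman mapping + mass-spec batch + sequencing lane for 154, with 4 h left unused.
Replace mass-spec batch with patch-clamp session: the trade gains 7 net, giving 161 at 25 h.

161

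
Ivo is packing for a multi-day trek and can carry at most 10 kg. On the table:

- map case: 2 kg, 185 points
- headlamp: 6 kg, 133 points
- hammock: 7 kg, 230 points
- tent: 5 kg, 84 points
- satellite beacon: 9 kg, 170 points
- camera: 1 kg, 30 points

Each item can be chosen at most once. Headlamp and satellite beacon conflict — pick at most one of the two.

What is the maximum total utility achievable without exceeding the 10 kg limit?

445

Ranking by ratio (utility/kg): map case 92.50, hammock 32.86, camera 30.00, headlamp 22.17.
The ratio ordering already packs tightly: map case + hammock + camera, 10 kg, 445.
Nothing else feasible within 10 kg beats 445.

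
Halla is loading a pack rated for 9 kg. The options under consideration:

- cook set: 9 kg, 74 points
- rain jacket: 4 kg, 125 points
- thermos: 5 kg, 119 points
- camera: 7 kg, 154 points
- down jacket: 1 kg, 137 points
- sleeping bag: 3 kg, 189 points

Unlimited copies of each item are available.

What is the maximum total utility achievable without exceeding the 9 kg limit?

1233

Taking 9×down jacket: 9 kg used, 1233 in utility.
That's the maximum — no swap from here does better than 1233.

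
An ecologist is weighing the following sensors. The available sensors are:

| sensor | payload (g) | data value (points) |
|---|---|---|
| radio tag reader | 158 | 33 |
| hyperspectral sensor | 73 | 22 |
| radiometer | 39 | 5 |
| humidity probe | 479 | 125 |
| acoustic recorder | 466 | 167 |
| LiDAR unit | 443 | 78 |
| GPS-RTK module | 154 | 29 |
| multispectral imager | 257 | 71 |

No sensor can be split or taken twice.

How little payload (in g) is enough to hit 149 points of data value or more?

466

Look for the lowest-payload combination reaching 149.
acoustic recorder: 167 data value at 466 g.
Any bundle with less than 466 g falls short of 149.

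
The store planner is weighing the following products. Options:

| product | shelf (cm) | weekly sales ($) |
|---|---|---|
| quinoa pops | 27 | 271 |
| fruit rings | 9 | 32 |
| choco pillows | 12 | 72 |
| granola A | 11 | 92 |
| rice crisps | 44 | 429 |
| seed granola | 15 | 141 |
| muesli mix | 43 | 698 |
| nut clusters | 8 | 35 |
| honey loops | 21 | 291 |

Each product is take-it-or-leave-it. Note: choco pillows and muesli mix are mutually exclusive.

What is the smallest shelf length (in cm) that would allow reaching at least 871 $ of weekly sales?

64

Minimise cm subject to total weekly sales ≥ 871.
muesli mix + honey loops: 989 weekly sales at 64 cm.
No combination under 64 cm hits 871.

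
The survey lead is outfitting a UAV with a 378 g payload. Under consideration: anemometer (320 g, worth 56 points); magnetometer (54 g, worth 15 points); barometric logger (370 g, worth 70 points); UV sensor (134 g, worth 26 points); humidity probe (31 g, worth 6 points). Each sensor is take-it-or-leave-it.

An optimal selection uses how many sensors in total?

Best achievable data value is 71.
anemometer + magnetometer hits 71 at 374 g.
All optima have 2 sensors.

2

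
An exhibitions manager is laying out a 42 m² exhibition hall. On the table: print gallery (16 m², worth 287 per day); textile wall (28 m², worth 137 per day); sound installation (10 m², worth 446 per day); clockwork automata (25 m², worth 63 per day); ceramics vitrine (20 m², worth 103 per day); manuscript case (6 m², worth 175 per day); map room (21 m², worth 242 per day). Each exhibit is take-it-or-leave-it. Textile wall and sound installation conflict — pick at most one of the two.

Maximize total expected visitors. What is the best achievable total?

Print gallery + sound installation + manuscript case uses 32 of the 42 m² and totals 908.
Runner-up sound installation + manuscript case + map room tops out at 863.

908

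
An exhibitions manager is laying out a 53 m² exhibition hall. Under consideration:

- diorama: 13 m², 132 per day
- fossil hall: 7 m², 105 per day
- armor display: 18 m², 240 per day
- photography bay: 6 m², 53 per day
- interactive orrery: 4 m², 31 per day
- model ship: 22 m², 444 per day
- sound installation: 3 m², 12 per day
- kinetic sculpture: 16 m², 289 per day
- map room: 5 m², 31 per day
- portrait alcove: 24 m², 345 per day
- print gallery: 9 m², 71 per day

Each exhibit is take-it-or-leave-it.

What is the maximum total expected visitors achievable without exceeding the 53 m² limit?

894

Ranking by ratio (expected visitors/m²): model ship 20.18, kinetic sculpture 18.06, fossil hall 15.00, portrait alcove 14.38.
The ratio heuristic lands on fossil hall + photography bay + model ship + kinetic sculpture (891) but leaves 2 m² idle.
The 22 m² tied up in photography bay and kinetic sculpture is better spent on portrait alcove — total rises to 894 (53 m²).
That's the maximum — no swap from here does better than 894.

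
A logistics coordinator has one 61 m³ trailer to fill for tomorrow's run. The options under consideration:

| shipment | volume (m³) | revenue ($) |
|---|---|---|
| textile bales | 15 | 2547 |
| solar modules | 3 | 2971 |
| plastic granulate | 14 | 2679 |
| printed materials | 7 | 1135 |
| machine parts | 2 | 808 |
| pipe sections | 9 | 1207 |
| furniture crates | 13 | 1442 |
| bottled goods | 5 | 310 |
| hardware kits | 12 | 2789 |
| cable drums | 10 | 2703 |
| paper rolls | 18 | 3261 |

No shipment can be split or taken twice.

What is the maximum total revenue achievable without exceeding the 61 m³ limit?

15211

By revenue per m³: solar modules 990.33, machine parts 404.00, cable drums 270.30 lead.
Best packing: solar modules + plastic granulate + machine parts + hardware kits + cable drums + paper rolls — 59 m³, 15211 total.
Next best is textile bales + solar modules + machine parts + hardware kits + cable drums + paper rolls at 15079 (60 m³) — short by 132.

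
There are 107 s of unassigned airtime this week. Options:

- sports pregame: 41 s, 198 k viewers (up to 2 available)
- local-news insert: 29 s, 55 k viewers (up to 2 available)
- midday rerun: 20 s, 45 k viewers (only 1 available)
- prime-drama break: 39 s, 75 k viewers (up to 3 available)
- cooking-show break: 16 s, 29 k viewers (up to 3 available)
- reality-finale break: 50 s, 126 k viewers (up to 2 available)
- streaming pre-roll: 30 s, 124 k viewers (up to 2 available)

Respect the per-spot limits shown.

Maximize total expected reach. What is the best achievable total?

446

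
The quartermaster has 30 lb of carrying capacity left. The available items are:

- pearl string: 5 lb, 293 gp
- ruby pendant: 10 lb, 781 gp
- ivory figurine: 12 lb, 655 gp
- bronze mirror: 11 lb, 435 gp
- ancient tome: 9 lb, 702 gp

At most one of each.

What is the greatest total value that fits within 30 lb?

The ratio heuristic lands on pearl string + ruby pendant + ancient tome (1776) but leaves 6 lb idle.
The 5 lb tied up in pearl string is better spent on bronze mirror — total rises to 1918 (30 lb).
Next best is pearl string + ruby pendant + ancient tome at 1776 (24 lb) — short by 142.

1918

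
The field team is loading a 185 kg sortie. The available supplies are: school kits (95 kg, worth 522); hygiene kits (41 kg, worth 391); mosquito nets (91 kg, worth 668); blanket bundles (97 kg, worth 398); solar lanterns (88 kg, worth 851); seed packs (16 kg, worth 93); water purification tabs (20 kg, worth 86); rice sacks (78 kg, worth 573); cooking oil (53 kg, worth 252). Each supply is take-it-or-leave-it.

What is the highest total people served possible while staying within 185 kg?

The ratio heuristic lands on hygiene kits + solar lanterns + seed packs + water purification tabs (1421) but leaves 20 kg idle.
Dropping hygiene kits and seed packs and water purification tabs frees 77 kg; slotting in mosquito nets (91 kg) lifts the total to 1519 at 179 kg.
No other feasible combination exceeds 1519.

1519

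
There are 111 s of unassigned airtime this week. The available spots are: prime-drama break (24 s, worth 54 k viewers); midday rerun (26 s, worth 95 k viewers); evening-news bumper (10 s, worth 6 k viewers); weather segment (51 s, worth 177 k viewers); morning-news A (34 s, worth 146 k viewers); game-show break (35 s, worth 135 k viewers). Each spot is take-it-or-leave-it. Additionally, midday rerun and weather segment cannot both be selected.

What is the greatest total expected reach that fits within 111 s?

Ranking by ratio (expected reach/s): morning-news A 4.29, game-show break 3.86, midday rerun 3.65.
Best packing: midday rerun + evening-news bumper + morning-news A + game-show break — 105 s, 382 total.
The spare 6 s is too small for any remaining spot, and no feasible exchange beats 382.

382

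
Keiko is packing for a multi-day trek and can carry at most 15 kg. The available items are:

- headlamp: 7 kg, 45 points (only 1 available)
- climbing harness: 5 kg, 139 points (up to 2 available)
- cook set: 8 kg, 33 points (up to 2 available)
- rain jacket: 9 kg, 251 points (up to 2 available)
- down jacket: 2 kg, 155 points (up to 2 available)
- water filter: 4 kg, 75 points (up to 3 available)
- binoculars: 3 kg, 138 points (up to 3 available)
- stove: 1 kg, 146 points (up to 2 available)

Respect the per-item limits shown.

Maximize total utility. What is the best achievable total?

By utility per kg: stove 146.00, down jacket 77.50, binoculars 46.00, rain jacket 27.89 lead.
The ratio ordering already packs tightly: 2×down jacket + 3×binoculars + 2×stove, 15 kg, 1016.
That's the maximum — no swap from here does better than 1016.

1016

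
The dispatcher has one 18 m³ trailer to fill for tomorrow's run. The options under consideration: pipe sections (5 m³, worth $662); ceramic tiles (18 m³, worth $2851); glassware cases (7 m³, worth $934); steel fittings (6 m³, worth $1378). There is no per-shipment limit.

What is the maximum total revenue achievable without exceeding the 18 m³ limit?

Density check — steel fittings 229.67, ceramic tiles 158.39, glassware cases 133.43, pipe sections 132.40 are the best per m³.
The ratio ordering already packs tightly: 3×steel fittings, 18 m³, 4134.
Nothing else within 18 m³ beats 4134.

4134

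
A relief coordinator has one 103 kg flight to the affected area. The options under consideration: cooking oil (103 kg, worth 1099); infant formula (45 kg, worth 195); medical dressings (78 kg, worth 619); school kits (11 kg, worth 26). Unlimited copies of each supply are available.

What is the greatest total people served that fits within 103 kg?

Best packing: cooking oil — 103 kg, 1099 total.
Nothing else within 103 kg beats 1099.

1099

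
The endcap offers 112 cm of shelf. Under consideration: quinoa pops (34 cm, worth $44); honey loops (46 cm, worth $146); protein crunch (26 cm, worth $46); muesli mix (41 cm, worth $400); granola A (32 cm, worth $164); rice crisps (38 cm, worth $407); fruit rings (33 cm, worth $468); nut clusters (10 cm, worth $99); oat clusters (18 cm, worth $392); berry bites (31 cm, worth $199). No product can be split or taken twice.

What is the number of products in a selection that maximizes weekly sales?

Optimal total is 1366.
rice crisps + fruit rings + nut clusters + oat clusters hits 1366 at 99 cm.
Any selection reaching 1366 contains exactly 4 products.

4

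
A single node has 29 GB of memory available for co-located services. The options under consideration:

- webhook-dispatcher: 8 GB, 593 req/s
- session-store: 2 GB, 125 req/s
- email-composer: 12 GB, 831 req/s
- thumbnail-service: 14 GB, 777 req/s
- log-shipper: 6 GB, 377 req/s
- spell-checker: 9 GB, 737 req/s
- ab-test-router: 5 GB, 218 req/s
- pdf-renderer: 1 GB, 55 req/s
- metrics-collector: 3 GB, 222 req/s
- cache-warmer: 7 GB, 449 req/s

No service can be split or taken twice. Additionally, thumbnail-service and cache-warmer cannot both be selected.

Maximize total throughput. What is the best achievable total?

2161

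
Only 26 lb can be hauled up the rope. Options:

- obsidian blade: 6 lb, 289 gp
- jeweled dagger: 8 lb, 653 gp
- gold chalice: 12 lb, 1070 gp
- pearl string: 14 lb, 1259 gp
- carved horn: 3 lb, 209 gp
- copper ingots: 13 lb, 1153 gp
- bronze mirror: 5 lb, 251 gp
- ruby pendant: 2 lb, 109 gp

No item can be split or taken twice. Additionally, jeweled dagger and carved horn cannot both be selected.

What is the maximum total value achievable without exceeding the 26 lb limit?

Gold chalice + pearl string uses 26 of the 26 lb and totals 2329.

2329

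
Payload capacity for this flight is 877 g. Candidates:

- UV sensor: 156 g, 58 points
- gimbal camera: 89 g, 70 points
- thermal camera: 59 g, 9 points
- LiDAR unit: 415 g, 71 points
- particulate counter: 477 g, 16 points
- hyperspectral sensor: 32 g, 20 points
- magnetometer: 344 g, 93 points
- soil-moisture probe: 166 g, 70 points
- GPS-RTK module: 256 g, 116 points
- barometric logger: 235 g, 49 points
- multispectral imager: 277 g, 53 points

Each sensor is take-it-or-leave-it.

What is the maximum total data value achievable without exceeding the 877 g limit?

357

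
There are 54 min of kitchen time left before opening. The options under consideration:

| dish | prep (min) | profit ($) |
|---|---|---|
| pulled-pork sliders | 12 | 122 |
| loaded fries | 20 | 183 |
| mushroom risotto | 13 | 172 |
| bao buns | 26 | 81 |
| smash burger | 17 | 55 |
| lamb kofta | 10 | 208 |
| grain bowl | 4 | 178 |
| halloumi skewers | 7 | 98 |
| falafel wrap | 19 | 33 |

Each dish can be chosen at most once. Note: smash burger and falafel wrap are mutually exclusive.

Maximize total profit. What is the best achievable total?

The ratio heuristic lands on pulled-pork sliders + mushroom risotto + lamb kofta + grain bowl + halloumi skewers (778) but leaves 8 min idle.
The 12 min tied up in pulled-pork sliders is better spent on loaded fries — total rises to 839 (54 min).

839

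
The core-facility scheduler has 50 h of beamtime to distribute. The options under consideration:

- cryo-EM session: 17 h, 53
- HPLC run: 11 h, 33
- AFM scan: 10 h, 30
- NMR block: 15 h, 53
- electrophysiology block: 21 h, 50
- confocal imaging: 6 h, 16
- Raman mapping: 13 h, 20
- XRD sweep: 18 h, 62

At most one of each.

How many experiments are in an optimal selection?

3

Best achievable expected citations is 168.
cryo-EM session + NMR block + XRD sweep hits 168 at 50 h.
All optima have 3 experiments.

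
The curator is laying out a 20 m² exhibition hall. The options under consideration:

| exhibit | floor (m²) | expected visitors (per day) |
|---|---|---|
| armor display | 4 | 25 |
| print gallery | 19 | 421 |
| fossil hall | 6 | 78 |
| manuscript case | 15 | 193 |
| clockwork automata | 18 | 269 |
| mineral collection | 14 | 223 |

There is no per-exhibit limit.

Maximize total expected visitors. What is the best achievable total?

421

Taking print gallery: 19 m² used, 421 in expected visitors.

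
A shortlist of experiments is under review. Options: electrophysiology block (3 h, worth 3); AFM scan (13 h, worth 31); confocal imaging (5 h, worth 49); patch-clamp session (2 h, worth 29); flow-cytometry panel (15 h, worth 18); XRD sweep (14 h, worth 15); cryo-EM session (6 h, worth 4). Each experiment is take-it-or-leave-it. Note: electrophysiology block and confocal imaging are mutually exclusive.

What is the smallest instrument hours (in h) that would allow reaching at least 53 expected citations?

7

Look for the lowest-instrument combination reaching 53.
Taking confocal imaging + patch-clamp session gives 78 (≥ 53) for 7 h.
No combination under 7 h hits 53.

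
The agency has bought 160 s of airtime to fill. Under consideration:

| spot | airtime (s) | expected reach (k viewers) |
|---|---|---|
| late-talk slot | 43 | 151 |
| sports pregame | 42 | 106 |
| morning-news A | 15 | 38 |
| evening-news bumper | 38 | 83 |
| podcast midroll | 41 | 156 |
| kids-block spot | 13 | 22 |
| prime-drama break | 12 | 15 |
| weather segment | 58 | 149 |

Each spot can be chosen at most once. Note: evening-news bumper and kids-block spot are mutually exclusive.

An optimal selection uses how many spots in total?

Best achievable expected reach is 494.
late-talk slot + morning-news A + podcast midroll + weather segment hits 494 at 157 s.
Every optimal selection uses 4 spots.

4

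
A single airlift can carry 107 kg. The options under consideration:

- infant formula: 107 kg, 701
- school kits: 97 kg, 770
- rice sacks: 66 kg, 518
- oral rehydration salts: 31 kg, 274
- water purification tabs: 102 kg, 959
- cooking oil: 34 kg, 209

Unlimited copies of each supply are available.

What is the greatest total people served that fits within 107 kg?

959

Taking water purification tabs: 102 kg used, 959 in people served.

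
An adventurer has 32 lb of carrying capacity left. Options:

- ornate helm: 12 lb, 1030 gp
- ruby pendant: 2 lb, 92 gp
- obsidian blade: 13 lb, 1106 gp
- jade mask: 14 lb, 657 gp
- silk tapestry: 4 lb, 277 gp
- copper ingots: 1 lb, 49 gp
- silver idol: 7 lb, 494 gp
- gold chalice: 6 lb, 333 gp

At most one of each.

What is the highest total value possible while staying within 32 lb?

Density check — ornate helm 85.83, obsidian blade 85.08, silver idol 70.57 are the best per lb.
Ornate helm + obsidian blade + silver idol uses 32 of the 32 lb and totals 2630.
An exhaustive check of the 256 subsets confirms 2630.

2630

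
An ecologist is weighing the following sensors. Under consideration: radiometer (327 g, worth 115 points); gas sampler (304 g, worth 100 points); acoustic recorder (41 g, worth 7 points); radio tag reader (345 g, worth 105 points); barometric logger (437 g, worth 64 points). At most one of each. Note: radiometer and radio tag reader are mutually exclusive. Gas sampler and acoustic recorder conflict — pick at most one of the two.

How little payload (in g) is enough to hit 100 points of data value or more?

304

Need the lightest bundle worth ≥ 100.
gas sampler reaches 100 using 304 g.
No combination under 304 g hits 100.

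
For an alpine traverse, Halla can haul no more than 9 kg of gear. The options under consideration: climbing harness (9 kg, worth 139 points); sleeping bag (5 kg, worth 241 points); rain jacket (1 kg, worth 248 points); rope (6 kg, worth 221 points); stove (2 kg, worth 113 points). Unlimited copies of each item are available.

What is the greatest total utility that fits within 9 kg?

9×rain jacket uses 9 of the 9 kg and totals 2232.

2232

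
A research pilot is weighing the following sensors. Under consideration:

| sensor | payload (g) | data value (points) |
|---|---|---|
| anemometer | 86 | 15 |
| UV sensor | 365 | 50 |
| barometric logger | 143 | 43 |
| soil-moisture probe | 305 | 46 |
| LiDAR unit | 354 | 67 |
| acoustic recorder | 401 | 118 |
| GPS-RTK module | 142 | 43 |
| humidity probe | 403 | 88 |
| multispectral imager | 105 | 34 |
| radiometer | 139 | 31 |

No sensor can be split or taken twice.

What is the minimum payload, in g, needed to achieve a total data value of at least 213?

Look for the lowest-payload combination reaching 213.
anemometer + barometric logger + acoustic recorder + GPS-RTK module: 219 data value at 772 g.
No combination under 772 g hits 213.

772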